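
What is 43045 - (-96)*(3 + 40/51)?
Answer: 737941/17 ≈ 43408.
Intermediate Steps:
43045 - (-96)*(3 + 40/51) = 43045 - (-96)*193/51 = 43045 - 1*(-6176/17) = 43045 + 6176/17 = 737941/17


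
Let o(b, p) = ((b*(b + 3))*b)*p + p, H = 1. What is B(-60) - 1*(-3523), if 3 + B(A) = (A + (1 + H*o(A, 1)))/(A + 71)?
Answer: -166538/11 ≈ -15140.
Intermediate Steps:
o(b, p) = p + p*b²*(3 + b) (o(b, p) = ((b*(3 + b))*b)*p + p = (b²*(3 + b))*p + p = p*b²*(3 + b) + p = p + p*b²*(3 + b))
B(A) = -3 + (2 + A + A³ + 3*A²)/(71 + A) (B(A) = -3 + (A + (1 + 1*(1*(1 + A³ + 3*A²))))/(A + 71) = -3 + (A + (1 + 1*(1 + A³ + 3*A²)))/(71 + A) = -3 + (A + (1 + (1 + A³ + 3*A²)))/(71 + A) = -3 + (A + (2 + A³ + 3*A²))/(71 + A) = -3 + (2 + A + A³ + 3*A²)/(71 + A))
B(-60) - 1*(-3523) = (-211 + (-60)³ - 2*(-60) + 3*(-60)²)/(71 - 60) - 1*(-3523) = (-211 - 216000 + 120 + 3*3600)/11 + 3523 = (-211 - 216000 + 120 + 10800)/11 + 3523 = (1/11)*(-205291) + 3523 = -205291/11 + 3523 = -166538/11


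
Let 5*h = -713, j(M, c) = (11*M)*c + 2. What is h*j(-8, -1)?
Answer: -12834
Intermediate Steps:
j(M, c) = 2 + 11*M*c (j(M, c) = 11*M*c + 2 = 2 + 11*M*c)
h = -713/5 (h = (⅕)*(-713) = -713/5 ≈ -142.60)
h*j(-8, -1) = -713*(2 + 11*(-8)*(-1))/5 = -713*(2 + 88)/5 = -713/5*90 = -12834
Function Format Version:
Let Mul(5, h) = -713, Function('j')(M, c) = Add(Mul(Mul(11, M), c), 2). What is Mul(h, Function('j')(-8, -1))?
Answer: -12834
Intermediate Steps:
Function('j')(M, c) = Add(2, Mul(11, M, c)) (Function('j')(M, c) = Add(Mul(11, M, c), 2) = Add(2, Mul(11, M, c)))
h = Rational(-713, 5) (h = Mul(Rational(1, 5), -713) = Rational(-713, 5) ≈ -142.60)
Mul(h, Function('j')(-8, -1)) = Mul(Rational(-713, 5), Add(2, Mul(11, -8, -1))) = Mul(Rational(-713, 5), Add(2, 88)) = Mul(Rational(-713, 5), 90) = -12834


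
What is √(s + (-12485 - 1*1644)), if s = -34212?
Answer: I*√48341 ≈ 219.87*I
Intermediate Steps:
√(s + (-12485 - 1*1644)) = √(-34212 + (-12485 - 1*1644)) = √(-34212 + (-12485 - 1644)) = √(-34212 - 14129) = √(-48341) = I*√48341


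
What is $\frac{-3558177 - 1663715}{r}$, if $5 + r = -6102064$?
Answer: $\frac{5221892}{6102069} \approx 0.85576$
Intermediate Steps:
$r = -6102069$ ($r = -5 - 6102064 = -6102069$)
$\frac{-3558177 - 1663715}{r} = \frac{-3558177 - 1663715}{-6102069} = \left(-5221892\right) \left(- \frac{1}{6102069}\right) = \frac{5221892}{6102069}$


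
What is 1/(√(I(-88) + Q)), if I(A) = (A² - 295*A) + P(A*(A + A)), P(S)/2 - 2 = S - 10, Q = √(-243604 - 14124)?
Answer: √2/(4*√(8083 + I*√4027)) ≈ 0.0039324 - 1.5436e-5*I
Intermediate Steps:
Q = 8*I*√4027 (Q = √(-257728) = 8*I*√4027 ≈ 507.67*I)
P(S) = -16 + 2*S (P(S) = 4 + 2*(S - 10) = 4 + 2*(-10 + S) = 4 + (-20 + 2*S) = -16 + 2*S)
I(A) = -16 - 295*A + 5*A² (I(A) = (A² - 295*A) + (-16 + 2*(A*(A + A))) = (A² - 295*A) + (-16 + 2*(A*(2*A))) = (A² - 295*A) + (-16 + 2*(2*A²)) = (A² - 295*A) + (-16 + 4*A²) = -16 - 295*A + 5*A²)
1/(√(I(-88) + Q)) = 1/(√((-16 - 295*(-88) + 5*(-88)²) + 8*I*√4027)) = 1/(√((-16 + 25960 + 5*7744) + 8*I*√4027)) = 1/(√((-16 + 25960 + 38720) + 8*I*√4027)) = 1/(√(64664 + 8*I*√4027)) = (64664 + 8*I*√4027)^(-½)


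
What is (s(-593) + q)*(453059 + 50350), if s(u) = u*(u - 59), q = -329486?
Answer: 28769824350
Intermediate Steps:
s(u) = u*(-59 + u)
(s(-593) + q)*(453059 + 50350) = (-593*(-59 - 593) - 329486)*(453059 + 50350) = (-593*(-652) - 329486)*503409 = (386636 - 329486)*503409 = 57150*503409 = 28769824350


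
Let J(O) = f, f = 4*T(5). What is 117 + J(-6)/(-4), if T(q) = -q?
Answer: 122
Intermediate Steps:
f = -20 (f = 4*(-1*5) = 4*(-5) = -20)
J(O) = -20
117 + J(-6)/(-4) = 117 - 20/(-4) = 117 - 1/4*(-20) = 117 + 5 = 122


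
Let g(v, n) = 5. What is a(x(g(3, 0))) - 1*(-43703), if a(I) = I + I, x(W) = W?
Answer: 43713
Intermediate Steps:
a(I) = 2*I
a(x(g(3, 0))) - 1*(-43703) = 2*5 - 1*(-43703) = 10 + 43703 = 43713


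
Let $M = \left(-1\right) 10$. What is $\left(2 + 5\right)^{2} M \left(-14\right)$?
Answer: $6860$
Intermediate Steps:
$M = -10$
$\left(2 + 5\right)^{2} M \left(-14\right) = \left(2 + 5\right)^{2} \left(-10\right) \left(-14\right) = 7^{2} \left(-10\right) \left(-14\right) = 49 \left(-10\right) \left(-14\right) = \left(-490\right) \left(-14\right) = 6860$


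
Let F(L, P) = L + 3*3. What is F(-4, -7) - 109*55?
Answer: -5990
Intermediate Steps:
F(L, P) = 9 + L (F(L, P) = L + 9 = 9 + L)
F(-4, -7) - 109*55 = (9 - 4) - 109*55 = 5 - 5995 = -5990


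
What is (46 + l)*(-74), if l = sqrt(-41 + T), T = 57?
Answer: -3700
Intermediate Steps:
l = 4 (l = sqrt(-41 + 57) = sqrt(16) = 4)
(46 + l)*(-74) = (46 + 4)*(-74) = 50*(-74) = -3700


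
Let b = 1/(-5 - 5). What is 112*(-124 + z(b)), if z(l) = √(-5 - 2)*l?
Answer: -13888 - 56*I*√7/5 ≈ -13888.0 - 29.632*I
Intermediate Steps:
b = -⅒ (b = 1/(-10) = -⅒ ≈ -0.10000)
z(l) = I*l*√7 (z(l) = √(-7)*l = (I*√7)*l = I*l*√7)
112*(-124 + z(b)) = 112*(-124 + I*(-⅒)*√7) = 112*(-124 - I*√7/10) = -13888 - 56*I*√7/5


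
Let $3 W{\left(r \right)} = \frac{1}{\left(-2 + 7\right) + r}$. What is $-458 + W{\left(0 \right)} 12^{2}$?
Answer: $- \frac{2242}{5} \approx -448.4$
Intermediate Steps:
$W{\left(r \right)} = \frac{1}{3 \left(5 + r\right)}$ ($W{\left(r \right)} = \frac{1}{3 \left(\left(-2 + 7\right) + r\right)} = \frac{1}{3 \left(5 + r\right)}$)
$-458 + W{\left(0 \right)} 12^{2} = -458 + \frac{1}{3 \left(5 + 0\right)} 12^{2} = -458 + \frac{1}{3 \cdot 5} \cdot 144 = -458 + \frac{1}{3} \cdot \frac{1}{5} \cdot 144 = -458 + \frac{1}{15} \cdot 144 = -458 + \frac{48}{5} = - \frac{2242}{5}$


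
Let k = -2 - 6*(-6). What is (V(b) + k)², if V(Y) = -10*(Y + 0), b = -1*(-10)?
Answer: 4356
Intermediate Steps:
b = 10
V(Y) = -10*Y
k = 34 (k = -2 + 36 = 34)
(V(b) + k)² = (-10*10 + 34)² = (-100 + 34)² = (-66)² = 4356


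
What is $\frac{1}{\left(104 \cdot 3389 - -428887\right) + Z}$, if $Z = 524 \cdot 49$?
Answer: $\frac{1}{807019} \approx 1.2391 \cdot 10^{-6}$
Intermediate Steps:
$Z = 25676$
$\frac{1}{\left(104 \cdot 3389 - -428887\right) + Z} = \frac{1}{\left(104 \cdot 3389 - -428887\right) + 25676} = \frac{1}{\left(352456 + 428887\right) + 25676} = \frac{1}{781343 + 25676} = \frac{1}{807019}$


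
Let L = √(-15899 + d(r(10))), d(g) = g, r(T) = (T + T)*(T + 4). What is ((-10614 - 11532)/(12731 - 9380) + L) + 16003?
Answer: 17867969/1117 + I*√15619 ≈ 15996.0 + 124.98*I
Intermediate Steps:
r(T) = 2*T*(4 + T) (r(T) = (2*T)*(4 + T) = 2*T*(4 + T))
L = I*√15619 (L = √(-15899 + 2*10*(4 + 10)) = √(-15899 + 2*10*14) = √(-15899 + 280) = √(-15619) = I*√15619 ≈ 124.98*I)
((-10614 - 11532)/(12731 - 9380) + L) + 16003 = ((-10614 - 11532)/(12731 - 9380) + I*√15619) + 16003 = (-22146/3351 + I*√15619) + 16003 = (-22146*1/3351 + I*√15619) + 16003 = (-7382/1117 + I*√15619) + 16003 = 17867969/1117 + I*√15619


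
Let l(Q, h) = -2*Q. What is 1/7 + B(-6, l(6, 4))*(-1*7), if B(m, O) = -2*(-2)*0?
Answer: ⅐ ≈ 0.14286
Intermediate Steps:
B(m, O) = 0 (B(m, O) = 4*0 = 0)
1/7 + B(-6, l(6, 4))*(-1*7) = 1/7 + 0*(-1*7) = ⅐ + 0*(-7) = ⅐ + 0 = ⅐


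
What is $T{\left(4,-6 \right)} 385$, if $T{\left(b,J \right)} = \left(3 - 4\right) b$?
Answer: $-1540$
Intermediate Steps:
$T{\left(b,J \right)} = - b$ ($T{\left(b,J \right)} = \left(3 - 4\right) b = - b$)
$T{\left(4,-6 \right)} 385 = \left(-1\right) 4 \cdot 385 = \left(-4\right) 385 = -1540$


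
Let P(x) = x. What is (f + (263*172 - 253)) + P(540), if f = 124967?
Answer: 170490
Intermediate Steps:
(f + (263*172 - 253)) + P(540) = (124967 + (263*172 - 253)) + 540 = (124967 + (45236 - 253)) + 540 = (124967 + 44983) + 540 = 169950 + 540 = 170490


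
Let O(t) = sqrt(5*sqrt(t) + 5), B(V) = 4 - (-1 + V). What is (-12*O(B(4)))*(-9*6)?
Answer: 648*sqrt(10) ≈ 2049.2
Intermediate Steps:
B(V) = 5 - V (B(V) = 4 + (1 - V) = 5 - V)
O(t) = sqrt(5 + 5*sqrt(t))
(-12*O(B(4)))*(-9*6) = (-12*sqrt(5 + 5*sqrt(5 - 1*4)))*(-9*6) = -12*sqrt(5 + 5*sqrt(5 - 4))*(-54) = -12*sqrt(5 + 5*sqrt(1))*(-54) = -12*sqrt(5 + 5*1)*(-54) = -12*sqrt(5 + 5)*(-54) = -12*sqrt(10)*(-54) = 648*sqrt(10)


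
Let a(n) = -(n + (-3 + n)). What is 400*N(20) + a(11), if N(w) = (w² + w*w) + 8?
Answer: 323181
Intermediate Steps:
N(w) = 8 + 2*w² (N(w) = (w² + w²) + 8 = 2*w² + 8 = 8 + 2*w²)
a(n) = 3 - 2*n (a(n) = -(-3 + 2*n) = 3 - 2*n)
400*N(20) + a(11) = 400*(8 + 2*20²) + (3 - 2*11) = 400*(8 + 2*400) + (3 - 22) = 400*(8 + 800) - 19 = 400*808 - 19 = 323200 - 19 = 323181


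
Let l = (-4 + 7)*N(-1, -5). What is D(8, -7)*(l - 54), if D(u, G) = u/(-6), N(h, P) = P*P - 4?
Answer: -12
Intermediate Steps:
N(h, P) = -4 + P² (N(h, P) = P² - 4 = -4 + P²)
D(u, G) = -u/6 (D(u, G) = u*(-⅙) = -u/6)
l = 63 (l = (-4 + 7)*(-4 + (-5)²) = 3*(-4 + 25) = 3*21 = 63)
D(8, -7)*(l - 54) = (-⅙*8)*(63 - 54) = -4/3*9 = -12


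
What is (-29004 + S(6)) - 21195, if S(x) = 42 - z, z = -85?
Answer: -50072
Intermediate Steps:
S(x) = 127 (S(x) = 42 - 1*(-85) = 42 + 85 = 127)
(-29004 + S(6)) - 21195 = (-29004 + 127) - 21195 = -28877 - 21195 = -50072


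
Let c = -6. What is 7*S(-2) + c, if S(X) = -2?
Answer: -20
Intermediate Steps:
7*S(-2) + c = 7*(-2) - 6 = -14 - 6 = -20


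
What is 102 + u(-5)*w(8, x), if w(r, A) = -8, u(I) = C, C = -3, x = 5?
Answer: 126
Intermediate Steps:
u(I) = -3
102 + u(-5)*w(8, x) = 102 - 3*(-8) = 102 + 24 = 126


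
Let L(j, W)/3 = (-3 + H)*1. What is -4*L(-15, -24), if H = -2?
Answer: 60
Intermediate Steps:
L(j, W) = -15 (L(j, W) = 3*((-3 - 2)*1) = 3*(-5*1) = 3*(-5) = -15)
-4*L(-15, -24) = -4*(-15) = 60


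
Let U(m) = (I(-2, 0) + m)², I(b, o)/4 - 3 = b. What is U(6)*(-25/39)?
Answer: -2500/39 ≈ -64.103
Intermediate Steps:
I(b, o) = 12 + 4*b
U(m) = (4 + m)² (U(m) = ((12 + 4*(-2)) + m)² = ((12 - 8) + m)² = (4 + m)²)
U(6)*(-25/39) = (4 + 6)²*(-25/39) = 10²*(-25*1/39) = 100*(-25/39) = -2500/39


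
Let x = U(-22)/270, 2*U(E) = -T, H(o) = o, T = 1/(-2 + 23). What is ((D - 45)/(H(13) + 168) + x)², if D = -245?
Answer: 10816080465961/4212920451600 ≈ 2.5674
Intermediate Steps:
T = 1/21 ≈ 0.047619
U(E) = -1/42 (U(E) = (-1*1/21)/2 = (½)*(-1/21) = -1/42)
x = -1/11340 (x = -1/42/270 = -1/42*1/270 = -1/11340 ≈ -8.8183e-5)
((D - 45)/(H(13) + 168) + x)² = ((-245 - 45)/(13 + 168) - 1/11340)² = (-290/181 - 1/11340)² = (-3288781/2052540)² = 10816080465961/4212920451600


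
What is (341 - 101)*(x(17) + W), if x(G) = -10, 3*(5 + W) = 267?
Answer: 17760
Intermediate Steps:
W = 84 (W = -5 + (⅓)*267 = -5 + 89 = 84)
(341 - 101)*(x(17) + W) = (341 - 101)*(-10 + 84) = 240*74 = 17760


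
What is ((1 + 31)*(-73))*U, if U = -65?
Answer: 151840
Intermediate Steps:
((1 + 31)*(-73))*U = ((1 + 31)*(-73))*(-65) = (32*(-73))*(-65) = -2336*(-65) = 151840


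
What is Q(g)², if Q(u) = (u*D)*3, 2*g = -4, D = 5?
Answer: 900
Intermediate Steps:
g = -2 (g = (½)*(-4) = -2)
Q(u) = 15*u (Q(u) = (u*5)*3 = (5*u)*3 = 15*u)
Q(g)² = (15*(-2))² = (-30)² = 900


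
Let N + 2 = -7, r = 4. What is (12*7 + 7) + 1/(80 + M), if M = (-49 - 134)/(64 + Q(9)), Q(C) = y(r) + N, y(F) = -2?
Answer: 369240/4057 ≈ 91.013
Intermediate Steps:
N = -9 (N = -2 - 7 = -9)
Q(C) = -11 (Q(C) = -2 - 9 = -11)
M = -183/53 (M = (-49 - 134)/(64 - 11) = -183/53 ≈ -3.4528)
(12*7 + 7) + 1/(80 + M) = (12*7 + 7) + 1/(80 - 183/53) = (84 + 7) + 1/(4057/53) = 91 + 53/4057 = 369240/4057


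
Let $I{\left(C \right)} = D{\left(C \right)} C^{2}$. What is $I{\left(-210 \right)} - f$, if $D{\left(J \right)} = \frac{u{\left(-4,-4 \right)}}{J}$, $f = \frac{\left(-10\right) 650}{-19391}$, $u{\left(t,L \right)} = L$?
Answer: $\frac{16281940}{19391} \approx 839.67$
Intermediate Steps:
$f = \frac{6500}{19391}$ ($f = \left(-6500\right) \left(- \frac{1}{19391}\right) = \frac{6500}{19391} \approx 0.33521$)
$D{\left(J \right)} = - \frac{4}{J}$
$I{\left(C \right)} = - 4 C$ ($I{\left(C \right)} = - \frac{4}{C} C^{2} = - 4 C$)
$I{\left(-210 \right)} - f = \left(-4\right) \left(-210\right) - \frac{6500}{19391} = 840 - \frac{6500}{19391} = \frac{16281940}{19391}$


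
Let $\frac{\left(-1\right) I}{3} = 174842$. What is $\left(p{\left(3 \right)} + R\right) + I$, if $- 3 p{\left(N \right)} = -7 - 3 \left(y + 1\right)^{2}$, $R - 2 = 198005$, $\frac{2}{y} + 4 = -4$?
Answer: $- \frac{15672773}{48} \approx -3.2652 \cdot 10^{5}$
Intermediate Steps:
$y = - \frac{1}{4}$ ($y = \frac{2}{-4 - 4} = \frac{2}{-8} = 2 \left(- \frac{1}{8}\right) = - \frac{1}{4} \approx -0.25$)
$R = 198007$ ($R = 2 + 198005 = 198007$)
$I = -524526$ ($I = \left(-3\right) 174842 = -524526$)
$p{\left(N \right)} = \frac{139}{48}$ ($p{\left(N \right)} = - \frac{-7 - 3 \left(- \frac{1}{4} + 1\right)^{2}}{3} = - \frac{-7 - 3 \left(\frac{3}{4}\right)^{2}}{3} = - \frac{-7 - \frac{27}{16}}{3} = \left(- \frac{1}{3}\right) \left(- \frac{139}{16}\right) = \frac{139}{48}$)
$\left(p{\left(3 \right)} + R\right) + I = \left(\frac{139}{48} + 198007\right) - 524526 = \frac{9504475}{48} - 524526 = - \frac{15672773}{48}$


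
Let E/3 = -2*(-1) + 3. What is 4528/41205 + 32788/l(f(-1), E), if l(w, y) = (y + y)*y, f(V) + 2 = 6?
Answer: 45102238/618075 ≈ 72.972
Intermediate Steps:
E = 15 (E = 3*(-2*(-1) + 3) = 3*(2 + 3) = 3*5 = 15)
f(V) = 4 (f(V) = -2 + 6 = 4)
l(w, y) = 2*y**2 (l(w, y) = (2*y)*y = 2*y**2)
4528/41205 + 32788/l(f(-1), E) = 4528/41205 + 32788/((2*15**2)) = 4528*(1/41205) + 32788/((2*225)) = 4528/41205 + 32788/450 = 4528/41205 + 32788*(1/450) = 4528/41205 + 16394/225 = 45102238/618075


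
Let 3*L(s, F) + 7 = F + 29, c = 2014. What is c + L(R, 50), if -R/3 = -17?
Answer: 2038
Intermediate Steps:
R = 51 (R = -3*(-17) = 51)
L(s, F) = 22/3 + F/3 (L(s, F) = -7/3 + (F + 29)/3 = -7/3 + (29 + F)/3 = -7/3 + (29/3 + F/3) = 22/3 + F/3)
c + L(R, 50) = 2014 + (22/3 + (⅓)*50) = 2014 + (22/3 + 50/3) = 2014 + 24 = 2038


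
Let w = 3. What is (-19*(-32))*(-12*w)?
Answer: -21888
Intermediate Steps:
(-19*(-32))*(-12*w) = (-19*(-32))*(-12*3) = 608*(-36) = -21888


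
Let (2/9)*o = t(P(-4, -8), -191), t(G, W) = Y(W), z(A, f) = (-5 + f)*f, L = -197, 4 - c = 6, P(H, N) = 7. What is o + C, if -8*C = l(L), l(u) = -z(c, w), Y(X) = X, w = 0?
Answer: -1719/2 ≈ -859.50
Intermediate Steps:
c = -2 (c = 4 - 1*6 = 4 - 6 = -2)
z(A, f) = f*(-5 + f)
l(u) = 0 (l(u) = -0*(-5 + 0) = -0*(-5) = -1*0 = 0)
t(G, W) = W
o = -1719/2 (o = (9/2)*(-191) = -1719/2 ≈ -859.50)
C = 0 (C = -1/8*0 = 0)
o + C = -1719/2 + 0 = -1719/2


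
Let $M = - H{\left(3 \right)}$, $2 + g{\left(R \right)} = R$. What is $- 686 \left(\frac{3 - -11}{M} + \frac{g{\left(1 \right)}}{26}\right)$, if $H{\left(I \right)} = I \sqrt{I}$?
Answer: $\frac{343}{13} + \frac{9604 \sqrt{3}}{9} \approx 1874.7$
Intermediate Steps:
$g{\left(R \right)} = -2 + R$
$H{\left(I \right)} = I^{\frac{3}{2}}$
$M = - 3 \sqrt{3}$ ($M = - 3^{\frac{3}{2}} = - 3 \sqrt{3} \approx -5.1962$)
$- 686 \left(\frac{3 - -11}{M} + \frac{g{\left(1 \right)}}{26}\right) = - 686 \left(\frac{3 - -11}{\left(-3\right) \sqrt{3}} + \frac{-2 + 1}{26}\right) = - 686 \left(\left(3 + 11\right) \left(- \frac{\sqrt{3}}{9}\right) - \frac{1}{26}\right) = - 686 \left(14 \left(- \frac{\sqrt{3}}{9}\right) - \frac{1}{26}\right) = - 686 \left(- \frac{14 \sqrt{3}}{9} - \frac{1}{26}\right) = - 686 \left(- \frac{1}{26} - \frac{14 \sqrt{3}}{9}\right) = \frac{343}{13} + \frac{9604 \sqrt{3}}{9}$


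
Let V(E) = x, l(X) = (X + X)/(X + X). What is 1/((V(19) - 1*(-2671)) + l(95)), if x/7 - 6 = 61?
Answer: 1/3141 ≈ 0.00031837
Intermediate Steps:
l(X) = 1 (l(X) = (2*X)/((2*X)) = (2*X)*(1/(2*X)) = 1)
x = 469 (x = 42 + 7*61 = 42 + 427 = 469)
V(E) = 469
1/((V(19) - 1*(-2671)) + l(95)) = 1/((469 - 1*(-2671)) + 1) = 1/((469 + 2671) + 1) = 1/(3140 + 1) = 1/3141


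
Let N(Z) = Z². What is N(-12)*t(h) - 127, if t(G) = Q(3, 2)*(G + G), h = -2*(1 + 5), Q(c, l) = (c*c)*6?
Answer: -186751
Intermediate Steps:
Q(c, l) = 6*c² (Q(c, l) = c²*6 = 6*c²)
h = -12 (h = -2*6 = -12)
t(G) = 108*G (t(G) = (6*3²)*(G + G) = (6*9)*(2*G) = 54*(2*G) = 108*G)
N(-12)*t(h) - 127 = (-12)²*(108*(-12)) - 127 = 144*(-1296) - 127 = -186624 - 127 = -186751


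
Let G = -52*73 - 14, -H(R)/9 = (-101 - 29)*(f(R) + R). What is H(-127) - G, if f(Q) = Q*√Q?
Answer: -144780 - 148590*I*√127 ≈ -1.4478e+5 - 1.6745e+6*I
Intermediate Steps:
f(Q) = Q^(3/2)
H(R) = 1170*R + 1170*R^(3/2) (H(R) = -9*(-101 - 29)*(R^(3/2) + R) = -(-1170)*(R + R^(3/2)) = -9*(-130*R - 130*R^(3/2)) = 1170*R + 1170*R^(3/2))
G = -3810 (G = -3796 - 14 = -3810)
H(-127) - G = (1170*(-127) + 1170*(-127)^(3/2)) - 1*(-3810) = (-148590 + 1170*(-127*I*√127)) + 3810 = (-148590 - 148590*I*√127) + 3810 = -144780 - 148590*I*√127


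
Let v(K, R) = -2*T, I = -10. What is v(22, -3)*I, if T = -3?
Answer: -60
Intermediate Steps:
v(K, R) = 6 (v(K, R) = -2*(-3) = 6)
v(22, -3)*I = 6*(-10) = -60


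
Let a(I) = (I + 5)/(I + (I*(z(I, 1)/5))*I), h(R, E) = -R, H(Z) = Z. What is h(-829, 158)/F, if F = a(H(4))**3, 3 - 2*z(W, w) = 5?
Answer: 53056/91125 ≈ 0.58223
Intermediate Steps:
z(W, w) = -1 (z(W, w) = 3/2 - 1/2*5 = 3/2 - 5/2 = -1)
a(I) = (5 + I)/(I - I**2/5) (a(I) = (I + 5)/(I + (I*(-1/5))*I) = (5 + I)/(I + (I*(-1*1/5))*I) = (5 + I)/(I + (I*(-1/5))*I) = (5 + I)/(I + (-I/5)*I) = (5 + I)/(I - I**2/5))
F = 91125/64 (F = (5*(5 + 4)/(4*(5 - 1*4)))**3 = (5*(1/4)*9/(5 - 4))**3 = (5*(1/4)*9/1)**3 = (5*(1/4)*1*9)**3 = (45/4)**3 = 91125/64 ≈ 1423.8)
h(-829, 158)/F = (-1*(-829))/(91125/64) = 829*(64/91125) = 53056/91125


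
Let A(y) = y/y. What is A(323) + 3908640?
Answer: 3908641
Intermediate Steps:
A(y) = 1
A(323) + 3908640 = 1 + 3908640 = 3908641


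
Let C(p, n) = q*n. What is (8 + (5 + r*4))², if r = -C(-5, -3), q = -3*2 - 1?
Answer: 5041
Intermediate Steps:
q = -7 (q = -6 - 1 = -7)
C(p, n) = -7*n
r = -21 (r = -(-7)*(-3) = -1*21 = -21)
(8 + (5 + r*4))² = (8 + (5 - 21*4))² = (8 + (5 - 84))² = (8 - 79)² = (-71)² = 5041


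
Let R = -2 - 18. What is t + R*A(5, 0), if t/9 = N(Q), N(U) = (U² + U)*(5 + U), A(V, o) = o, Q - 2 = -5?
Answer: 108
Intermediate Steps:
Q = -3 (Q = 2 - 5 = -3)
R = -20
N(U) = (5 + U)*(U + U²) (N(U) = (U + U²)*(5 + U) = (5 + U)*(U + U²))
t = 108 (t = 9*(-3*(5 + (-3)² + 6*(-3))) = 9*(-3*(5 + 9 - 18)) = 9*(-3*(-4)) = 9*12 = 108)
t + R*A(5, 0) = 108 - 20*0 = 108 + 0 = 108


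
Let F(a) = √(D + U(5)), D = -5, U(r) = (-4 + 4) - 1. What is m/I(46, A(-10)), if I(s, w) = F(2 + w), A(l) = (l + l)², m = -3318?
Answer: 553*I*√6 ≈ 1354.6*I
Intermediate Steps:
U(r) = -1 (U(r) = 0 - 1 = -1)
F(a) = I*√6 (F(a) = √(-5 - 1) = √(-6) = I*√6)
A(l) = 4*l² (A(l) = (2*l)² = 4*l²)
I(s, w) = I*√6
m/I(46, A(-10)) = -3318*(-I*√6/6) = -(-553)*I*√6 = 553*I*√6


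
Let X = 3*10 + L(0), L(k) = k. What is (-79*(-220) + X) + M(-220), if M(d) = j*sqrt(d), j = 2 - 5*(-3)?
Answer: 17410 + 34*I*sqrt(55) ≈ 17410.0 + 252.15*I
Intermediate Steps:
j = 17 (j = 2 + 15 = 17)
X = 30 (X = 3*10 + 0 = 30 + 0 = 30)
M(d) = 17*sqrt(d)
(-79*(-220) + X) + M(-220) = (-79*(-220) + 30) + 17*sqrt(-220) = (17380 + 30) + 17*(2*I*sqrt(55)) = 17410 + 34*I*sqrt(55)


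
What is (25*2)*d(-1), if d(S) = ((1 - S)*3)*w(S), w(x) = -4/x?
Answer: 1200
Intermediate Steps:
d(S) = -4*(3 - 3*S)/S (d(S) = ((1 - S)*3)*(-4/S) = (3 - 3*S)*(-4/S) = -4*(3 - 3*S)/S)
(25*2)*d(-1) = (25*2)*(12 - 12/(-1)) = 50*(12 - 12*(-1)) = 50*(12 + 12) = 50*24 = 1200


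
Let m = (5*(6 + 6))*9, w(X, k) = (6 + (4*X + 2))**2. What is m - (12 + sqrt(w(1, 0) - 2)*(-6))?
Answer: 528 + 6*sqrt(142) ≈ 599.50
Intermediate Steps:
w(X, k) = (8 + 4*X)**2 (w(X, k) = (6 + (2 + 4*X))**2 = (8 + 4*X)**2)
m = 540 (m = (5*12)*9 = 60*9 = 540)
m - (12 + sqrt(w(1, 0) - 2)*(-6)) = 540 - (12 + sqrt(16*(2 + 1)**2 - 2)*(-6)) = 540 - (12 + sqrt(16*3**2 - 2)*(-6)) = 540 - (12 + sqrt(16*9 - 2)*(-6)) = 540 - (12 + sqrt(144 - 2)*(-6)) = 540 - (12 + sqrt(142)*(-6)) = 540 - (12 - 6*sqrt(142)) = 540 + (-12 + 6*sqrt(142)) = 528 + 6*sqrt(142)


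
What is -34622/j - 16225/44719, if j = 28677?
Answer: -2013545543/1282406763 ≈ -1.5701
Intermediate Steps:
-34622/j - 16225/44719 = -34622/28677 - 16225/44719 = -2013545543/1282406763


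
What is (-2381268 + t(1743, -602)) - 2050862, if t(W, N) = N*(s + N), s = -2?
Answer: -4068522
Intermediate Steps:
t(W, N) = N*(-2 + N)
(-2381268 + t(1743, -602)) - 2050862 = (-2381268 - 602*(-2 - 602)) - 2050862 = (-2381268 - 602*(-604)) - 2050862 = (-2381268 + 363608) - 2050862 = -2017660 - 2050862 = -4068522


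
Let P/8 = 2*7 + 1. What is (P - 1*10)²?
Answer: 12100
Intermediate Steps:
P = 120 (P = 8*(2*7 + 1) = 8*(14 + 1) = 8*15 = 120)
(P - 1*10)² = (120 - 1*10)² = (120 - 10)² = 110² = 12100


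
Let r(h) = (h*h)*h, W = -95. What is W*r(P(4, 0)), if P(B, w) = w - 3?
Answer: 2565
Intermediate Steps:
P(B, w) = -3 + w
r(h) = h**3 (r(h) = h**2*h = h**3)
W*r(P(4, 0)) = -95*(-3 + 0)**3 = -95*(-3)**3 = -95*(-27) = 2565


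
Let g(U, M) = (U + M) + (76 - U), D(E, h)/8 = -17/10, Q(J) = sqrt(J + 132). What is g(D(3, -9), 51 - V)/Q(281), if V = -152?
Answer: 279*sqrt(413)/413 ≈ 13.729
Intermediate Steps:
Q(J) = sqrt(132 + J)
D(E, h) = -68/5 (D(E, h) = 8*(-17/10) = -68/5)
g(U, M) = 76 + M (g(U, M) = (M + U) + (76 - U) = 76 + M)
g(D(3, -9), 51 - V)/Q(281) = (76 + (51 - 1*(-152)))/(sqrt(132 + 281)) = (76 + (51 + 152))/(sqrt(413)) = (76 + 203)*(sqrt(413)/413) = 279*(sqrt(413)/413) = 279*sqrt(413)/413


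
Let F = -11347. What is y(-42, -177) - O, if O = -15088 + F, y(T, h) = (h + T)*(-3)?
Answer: 27092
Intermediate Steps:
y(T, h) = -3*T - 3*h (y(T, h) = (T + h)*(-3) = -3*T - 3*h)
O = -26435 (O = -15088 - 11347 = -26435)
y(-42, -177) - O = (-3*(-42) - 3*(-177)) - 1*(-26435) = (126 + 531) + 26435 = 657 + 26435 = 27092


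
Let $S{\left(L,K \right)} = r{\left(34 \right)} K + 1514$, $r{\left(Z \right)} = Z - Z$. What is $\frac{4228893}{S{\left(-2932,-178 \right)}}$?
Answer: $\frac{4228893}{1514} \approx 2793.2$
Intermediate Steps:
$r{\left(Z \right)} = 0$
$S{\left(L,K \right)} = 1514$ ($S{\left(L,K \right)} = 0 K + 1514 = 0 + 1514 = 1514$)
$\frac{4228893}{S{\left(-2932,-178 \right)}} = \frac{4228893}{1514}$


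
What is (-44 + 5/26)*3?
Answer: -3417/26 ≈ -131.42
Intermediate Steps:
(-44 + 5/26)*3 = -1139/26*3 = -3417/26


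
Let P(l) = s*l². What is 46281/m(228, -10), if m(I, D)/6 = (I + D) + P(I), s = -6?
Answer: -15427/623372 ≈ -0.024748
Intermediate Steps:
P(l) = -6*l²
m(I, D) = -36*I² + 6*D + 6*I (m(I, D) = 6*((I + D) - 6*I²) = 6*((D + I) - 6*I²) = 6*(D + I - 6*I²) = -36*I² + 6*D + 6*I)
46281/m(228, -10) = 46281/(-36*228² + 6*(-10) + 6*228) = 46281/(-36*51984 - 60 + 1368) = 46281/(-1871424 - 60 + 1368) = 46281/(-1870116) = 46281*(-1/1870116) = -15427/623372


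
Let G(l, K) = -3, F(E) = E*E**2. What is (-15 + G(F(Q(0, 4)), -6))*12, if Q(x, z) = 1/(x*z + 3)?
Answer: -216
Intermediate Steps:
Q(x, z) = 1/(3 + x*z)
F(E) = E**3
(-15 + G(F(Q(0, 4)), -6))*12 = (-15 - 3)*12 = -18*12 = -216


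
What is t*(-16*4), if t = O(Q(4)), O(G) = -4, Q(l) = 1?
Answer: 256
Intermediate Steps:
t = -4
t*(-16*4) = -(-64)*4 = -4*(-64) = 256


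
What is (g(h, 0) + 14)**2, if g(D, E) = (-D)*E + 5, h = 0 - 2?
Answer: 361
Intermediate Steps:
h = -2
g(D, E) = 5 - D*E (g(D, E) = -D*E + 5 = 5 - D*E)
(g(h, 0) + 14)**2 = ((5 - 1*(-2)*0) + 14)**2 = ((5 + 0) + 14)**2 = (5 + 14)**2 = 19**2 = 361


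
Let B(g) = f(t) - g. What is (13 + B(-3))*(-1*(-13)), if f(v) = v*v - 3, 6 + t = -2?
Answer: 1001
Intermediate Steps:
t = -8 (t = -6 - 2 = -8)
f(v) = -3 + v² (f(v) = v² - 3 = -3 + v²)
B(g) = 61 - g (B(g) = (-3 + (-8)²) - g = (-3 + 64) - g = 61 - g)
(13 + B(-3))*(-1*(-13)) = (13 + (61 - 1*(-3)))*(-1*(-13)) = (13 + (61 + 3))*13 = (13 + 64)*13 = 77*13 = 1001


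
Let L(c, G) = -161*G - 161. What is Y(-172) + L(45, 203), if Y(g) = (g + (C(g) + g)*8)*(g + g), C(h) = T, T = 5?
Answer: 485908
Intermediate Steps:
L(c, G) = -161 - 161*G
C(h) = 5
Y(g) = 2*g*(40 + 9*g) (Y(g) = (g + (5 + g)*8)*(g + g) = (g + (40 + 8*g))*(2*g) = (40 + 9*g)*(2*g) = 2*g*(40 + 9*g))
Y(-172) + L(45, 203) = 2*(-172)*(40 + 9*(-172)) + (-161 - 161*203) = 2*(-172)*(40 - 1548) + (-161 - 32683) = 2*(-172)*(-1508) - 32844 = 518752 - 32844 = 485908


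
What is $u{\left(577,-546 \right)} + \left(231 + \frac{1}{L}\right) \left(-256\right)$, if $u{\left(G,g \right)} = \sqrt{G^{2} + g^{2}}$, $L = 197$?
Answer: $- \frac{11650048}{197} + \sqrt{631045} \approx -58343.0$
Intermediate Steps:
$u{\left(577,-546 \right)} + \left(231 + \frac{1}{L}\right) \left(-256\right) = \sqrt{577^{2} + \left(-546\right)^{2}} + \left(231 + \frac{1}{197}\right) \left(-256\right) = \sqrt{332929 + 298116} + \left(231 + \frac{1}{197}\right) \left(-256\right) = \sqrt{631045} + \frac{45508}{197} \left(-256\right) = \sqrt{631045} - \frac{11650048}{197} = - \frac{11650048}{197} + \sqrt{631045}$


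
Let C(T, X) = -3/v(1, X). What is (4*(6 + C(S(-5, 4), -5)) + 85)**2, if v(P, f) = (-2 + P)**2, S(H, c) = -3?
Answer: 9409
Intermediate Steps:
C(T, X) = -3 (C(T, X) = -3/(-2 + 1)**2 = -3/((-1)**2) = -3/1 = -3*1 = -3)
(4*(6 + C(S(-5, 4), -5)) + 85)**2 = (4*(6 - 3) + 85)**2 = (4*3 + 85)**2 = (12 + 85)**2 = 97**2 = 9409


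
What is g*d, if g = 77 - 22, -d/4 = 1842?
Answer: -405240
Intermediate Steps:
d = -7368 (d = -4*1842 = -7368)
g = 55
g*d = 55*(-7368) = -405240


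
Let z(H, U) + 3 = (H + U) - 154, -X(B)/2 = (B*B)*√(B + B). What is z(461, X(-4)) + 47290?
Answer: 47594 - 64*I*√2 ≈ 47594.0 - 90.51*I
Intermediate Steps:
X(B) = -2*√2*B^(5/2) (X(B) = -2*B*B*√(B + B) = -2*B²*√(2*B) = -2*B²*√2*√B = -2*√2*B^(5/2))
z(H, U) = -157 + H + U (z(H, U) = -3 + ((H + U) - 154) = -3 + (-154 + H + U) = -157 + H + U)
z(461, X(-4)) + 47290 = (-157 + 461 - 2*√2*(-4)^(5/2)) + 47290 = (-157 + 461 - 2*√2*32*I) + 47290 = (-157 + 461 - 64*I*√2) + 47290 = (304 - 64*I*√2) + 47290 = 47594 - 64*I*√2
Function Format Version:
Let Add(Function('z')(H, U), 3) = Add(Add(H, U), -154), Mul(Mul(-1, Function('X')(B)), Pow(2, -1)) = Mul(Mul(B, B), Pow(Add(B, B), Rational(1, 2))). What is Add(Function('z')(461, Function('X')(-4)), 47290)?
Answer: Add(47594, Mul(-64, I, Pow(2, Rational(1, 2)))) ≈ Add(47594., Mul(-90.510, I))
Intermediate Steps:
Function('X')(B) = Mul(-2, Pow(2, Rational(1, 2)), Pow(B, Rational(5, 2))) (Function('X')(B) = Mul(-2, Mul(Mul(B, B), Pow(Add(B, B), Rational(1, 2)))) = Mul(-2, Mul(Pow(B, 2), Pow(Mul(2, B), Rational(1, 2)))) = Mul(-2, Mul(Pow(B, 2), Mul(Pow(2, Rational(1, 2)), Pow(B, Rational(1, 2))))) = Mul(-2, Mul(Pow(2, Rational(1, 2)), Pow(B, Rational(5, 2)))) = Mul(-2, Pow(2, Rational(1, 2)), Pow(B, Rational(5, 2))))
Function('z')(H, U) = Add(-157, H, U) (Function('z')(H, U) = Add(-3, Add(Add(H, U), -154)) = Add(-3, Add(-154, H, U)) = Add(-157, H, U))
Add(Function('z')(461, Function('X')(-4)), 47290) = Add(Add(-157, 461, Mul(-2, Pow(2, Rational(1, 2)), Pow(-4, Rational(5, 2)))), 47290) = Add(Add(-157, 461, Mul(-2, Pow(2, Rational(1, 2)), Mul(32, I))), 47290) = Add(Add(-157, 461, Mul(-64, I, Pow(2, Rational(1, 2)))), 47290) = Add(Add(304, Mul(-64, I, Pow(2, Rational(1, 2)))), 47290) = Add(47594, Mul(-64, I, Pow(2, Rational(1, 2))))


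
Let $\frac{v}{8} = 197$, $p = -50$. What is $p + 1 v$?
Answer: $1526$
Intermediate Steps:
$v = 1576$ ($v = 8 \cdot 197 = 1576$)
$p + 1 v = -50 + 1 \cdot 1576 = -50 + 1576 = 1526$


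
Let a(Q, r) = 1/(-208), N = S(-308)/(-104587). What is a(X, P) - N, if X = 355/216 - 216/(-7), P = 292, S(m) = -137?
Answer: -133083/21754096 ≈ -0.0061176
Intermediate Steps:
N = 137/104587 (N = -137/(-104587) = -137*(-1/104587) = 137/104587 ≈ 0.0013099)
X = 49141/1512 (X = 355*(1/216) - 216*(-⅐) = 355/216 + 216/7 = 49141/1512 ≈ 32.501)
a(Q, r) = -1/208
a(X, P) - N = -1/208 - 1*137/104587 = -1/208 - 137/104587 = -133083/21754096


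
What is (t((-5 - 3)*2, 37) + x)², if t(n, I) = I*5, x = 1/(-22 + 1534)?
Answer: 78243837841/2286144 ≈ 34225.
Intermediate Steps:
x = 1/1512 ≈ 0.00066138
t(n, I) = 5*I
(t((-5 - 3)*2, 37) + x)² = (5*37 + 1/1512)² = (185 + 1/1512)² = (279721/1512)² = 78243837841/2286144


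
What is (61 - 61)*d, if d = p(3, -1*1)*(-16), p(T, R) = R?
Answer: 0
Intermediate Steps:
d = 16 (d = -1*1*(-16) = -1*(-16) = 16)
(61 - 61)*d = (61 - 61)*16 = 0*16 = 0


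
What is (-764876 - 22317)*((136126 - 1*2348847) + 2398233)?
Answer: -146033747816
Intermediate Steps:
(-764876 - 22317)*((136126 - 1*2348847) + 2398233) = -787193*((136126 - 2348847) + 2398233) = -787193*(-2212721 + 2398233) = -787193*185512 = -146033747816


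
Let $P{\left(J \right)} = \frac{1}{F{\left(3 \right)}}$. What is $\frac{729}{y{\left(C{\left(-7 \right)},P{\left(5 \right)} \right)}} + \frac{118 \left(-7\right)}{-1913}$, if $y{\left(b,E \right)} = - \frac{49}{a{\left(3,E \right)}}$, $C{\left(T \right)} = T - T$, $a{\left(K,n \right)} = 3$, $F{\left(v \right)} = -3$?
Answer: $- \frac{4143257}{93737} \approx -44.201$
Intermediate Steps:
$C{\left(T \right)} = 0$
$P{\left(J \right)} = - \frac{1}{3}$ ($P{\left(J \right)} = \frac{1}{-3} = - \frac{1}{3}$)
$y{\left(b,E \right)} = - \frac{49}{3}$
$\frac{729}{y{\left(C{\left(-7 \right)},P{\left(5 \right)} \right)}} + \frac{118 \left(-7\right)}{-1913} = \frac{729}{- \frac{49}{3}} + \frac{118 \left(-7\right)}{-1913} = 729 \left(- \frac{3}{49}\right) - - \frac{826}{1913} = - \frac{2187}{49} + \frac{826}{1913} = - \frac{4143257}{93737}$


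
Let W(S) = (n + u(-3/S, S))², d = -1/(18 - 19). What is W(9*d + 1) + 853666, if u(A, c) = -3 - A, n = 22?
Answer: 85403849/100 ≈ 8.5404e+5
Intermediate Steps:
d = 1 (d = -1/(-1) = -1*(-1) = 1)
W(S) = (19 + 3/S)² (W(S) = (22 + (-3 - (-3)/S))² = (22 + (-3 + 3/S))² = (19 + 3/S)²)
W(9*d + 1) + 853666 = (3 + 19*(9*1 + 1))²/(9*1 + 1)² + 853666 = (3 + 19*(9 + 1))²/(9 + 1)² + 853666 = (3 + 19*10)²/10² + 853666 = (3 + 190)²/100 + 853666 = (1/100)*193² + 853666 = (1/100)*37249 + 853666 = 37249/100 + 853666 = 85403849/100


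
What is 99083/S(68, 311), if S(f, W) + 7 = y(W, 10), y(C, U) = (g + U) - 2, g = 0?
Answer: 99083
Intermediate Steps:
y(C, U) = -2 + U (y(C, U) = (0 + U) - 2 = U - 2 = -2 + U)
S(f, W) = 1 (S(f, W) = -7 + (-2 + 10) = -7 + 8 = 1)
99083/S(68, 311) = 99083/1 = 99083*1 = 99083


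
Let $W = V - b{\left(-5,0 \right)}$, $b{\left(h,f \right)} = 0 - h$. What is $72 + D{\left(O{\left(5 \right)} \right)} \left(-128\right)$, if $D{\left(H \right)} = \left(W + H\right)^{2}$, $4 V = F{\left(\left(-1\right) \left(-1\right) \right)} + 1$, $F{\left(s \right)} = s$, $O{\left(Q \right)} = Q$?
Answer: $40$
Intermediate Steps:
$b{\left(h,f \right)} = - h$
$V = \frac{1}{2}$ ($V = \frac{\left(-1\right) \left(-1\right) + 1}{4} = \frac{1 + 1}{4} = \frac{1}{4} \cdot 2 = \frac{1}{2} \approx 0.5$)
$W = - \frac{9}{2}$ ($W = \frac{1}{2} - \left(-1\right) \left(-5\right) = \frac{1}{2} - 5 = - \frac{9}{2} \approx -4.5$)
$D{\left(H \right)} = \left(- \frac{9}{2} + H\right)^{2}$
$72 + D{\left(O{\left(5 \right)} \right)} \left(-128\right) = 72 + \frac{\left(-9 + 2 \cdot 5\right)^{2}}{4} \left(-128\right) = 72 + \frac{\left(-9 + 10\right)^{2}}{4} \left(-128\right) = 72 + \frac{1^{2}}{4} \left(-128\right) = 72 + \frac{1}{4} \cdot 1 \left(-128\right) = 72 + \frac{1}{4} \left(-128\right) = 72 - 32 = 40$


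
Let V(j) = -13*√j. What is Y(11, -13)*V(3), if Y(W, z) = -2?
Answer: 26*√3 ≈ 45.033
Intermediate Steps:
Y(11, -13)*V(3) = -(-26)*√3 = 26*√3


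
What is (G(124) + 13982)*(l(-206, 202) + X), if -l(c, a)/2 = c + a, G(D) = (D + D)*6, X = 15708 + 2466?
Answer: 281275540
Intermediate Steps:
X = 18174
G(D) = 12*D (G(D) = (2*D)*6 = 12*D)
l(c, a) = -2*a - 2*c (l(c, a) = -2*(c + a) = -2*(a + c) = -2*a - 2*c)
(G(124) + 13982)*(l(-206, 202) + X) = (12*124 + 13982)*((-2*202 - 2*(-206)) + 18174) = (1488 + 13982)*((-404 + 412) + 18174) = 15470*(8 + 18174) = 15470*18182 = 281275540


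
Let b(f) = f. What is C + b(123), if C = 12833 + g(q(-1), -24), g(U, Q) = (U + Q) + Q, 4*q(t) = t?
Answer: 51631/4 ≈ 12908.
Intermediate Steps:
q(t) = t/4
g(U, Q) = U + 2*Q (g(U, Q) = (Q + U) + Q = U + 2*Q)
C = 51139/4 (C = 12833 + ((¼)*(-1) + 2*(-24)) = 12833 + (-¼ - 48) = 12833 - 193/4 = 51139/4 ≈ 12785.)
C + b(123) = 51139/4 + 123 = 51631/4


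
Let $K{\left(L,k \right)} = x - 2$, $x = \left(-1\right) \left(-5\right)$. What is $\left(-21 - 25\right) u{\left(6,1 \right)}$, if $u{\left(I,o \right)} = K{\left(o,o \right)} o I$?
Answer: $-828$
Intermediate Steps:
$x = 5$
$K{\left(L,k \right)} = 3$ ($K{\left(L,k \right)} = 5 - 2 = 3$)
$u{\left(I,o \right)} = 3 I o$ ($u{\left(I,o \right)} = 3 o I = 3 I o$)
$\left(-21 - 25\right) u{\left(6,1 \right)} = \left(-21 - 25\right) 3 \cdot 6 \cdot 1 = \left(-46\right) 18 = -828$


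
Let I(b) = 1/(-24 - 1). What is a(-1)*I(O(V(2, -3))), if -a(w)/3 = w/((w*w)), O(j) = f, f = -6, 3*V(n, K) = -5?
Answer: -3/25 ≈ -0.12000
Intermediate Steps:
V(n, K) = -5/3 (V(n, K) = (⅓)*(-5) = -5/3)
O(j) = -6
I(b) = -1/25 (I(b) = 1/(-25) = -1/25)
a(w) = -3/w (a(w) = -3*w/(w*w) = -3*w/(w²) = -3*w/w² = -3/w)
a(-1)*I(O(V(2, -3))) = -3/(-1)*(-1/25) = -3*(-1)*(-1/25) = 3*(-1/25) = -3/25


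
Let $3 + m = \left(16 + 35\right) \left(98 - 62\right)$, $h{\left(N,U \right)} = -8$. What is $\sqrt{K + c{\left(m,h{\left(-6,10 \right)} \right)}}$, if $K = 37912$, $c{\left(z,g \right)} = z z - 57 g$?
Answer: $\sqrt{3398257} \approx 1843.4$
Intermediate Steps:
$m = 1833$ ($m = -3 + \left(16 + 35\right) \left(98 - 62\right) = -3 + 51 \cdot 36 = -3 + 1836 = 1833$)
$c{\left(z,g \right)} = z^{2} - 57 g$
$\sqrt{K + c{\left(m,h{\left(-6,10 \right)} \right)}} = \sqrt{37912 - \left(-456 - 1833^{2}\right)} = \sqrt{37912 + \left(3359889 + 456\right)} = \sqrt{37912 + 3360345} = \sqrt{3398257}$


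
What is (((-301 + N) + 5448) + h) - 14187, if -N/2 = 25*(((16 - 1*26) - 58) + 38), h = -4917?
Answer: -12457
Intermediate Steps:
N = 1500 (N = -50*(((16 - 1*26) - 58) + 38) = -50*(((16 - 26) - 58) + 38) = -50*((-10 - 58) + 38) = -50*(-68 + 38) = -50*(-30) = -2*(-750) = 1500)
(((-301 + N) + 5448) + h) - 14187 = (((-301 + 1500) + 5448) - 4917) - 14187 = ((1199 + 5448) - 4917) - 14187 = (6647 - 4917) - 14187 = 1730 - 14187 = -12457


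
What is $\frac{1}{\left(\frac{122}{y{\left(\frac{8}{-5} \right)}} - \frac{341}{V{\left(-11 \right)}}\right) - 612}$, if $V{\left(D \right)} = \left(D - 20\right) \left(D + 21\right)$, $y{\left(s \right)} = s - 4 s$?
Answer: $- \frac{60}{35129} \approx -0.001708$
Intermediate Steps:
$y{\left(s \right)} = - 3 s$
$V{\left(D \right)} = \left(-20 + D\right) \left(21 + D\right)$
$\frac{1}{\left(\frac{122}{y{\left(\frac{8}{-5} \right)}} - \frac{341}{V{\left(-11 \right)}}\right) - 612} = \frac{1}{\left(\frac{122}{\left(-3\right) \frac{8}{-5}} - \frac{341}{-420 - 11 + \left(-11\right)^{2}}\right) - 612} = \frac{1}{\left(\frac{122}{\left(-3\right) 8 \left(- \frac{1}{5}\right)} - \frac{341}{-420 - 11 + 121}\right) - 612} = \frac{1}{\left(\frac{122}{\left(-3\right) \left(- \frac{8}{5}\right)} - \frac{341}{-310}\right) - 612} = \frac{1}{\left(\frac{122}{\frac{24}{5}} - - \frac{11}{10}\right) - 612} = \frac{1}{\left(122 \cdot \frac{5}{24} + \frac{11}{10}\right) - 612} = \frac{1}{\left(\frac{305}{12} + \frac{11}{10}\right) - 612} = \frac{1}{\frac{1591}{60} - 612} = \frac{1}{- \frac{35129}{60}} = - \frac{60}{35129}$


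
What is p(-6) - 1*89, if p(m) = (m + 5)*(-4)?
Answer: -85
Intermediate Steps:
p(m) = -20 - 4*m (p(m) = (5 + m)*(-4) = -20 - 4*m)
p(-6) - 1*89 = (-20 - 4*(-6)) - 1*89 = (-20 + 24) - 89 = 4 - 89 = -85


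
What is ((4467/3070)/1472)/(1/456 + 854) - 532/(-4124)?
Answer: 29257388914189/226797724214000 ≈ 0.12900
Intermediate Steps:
((4467/3070)/1472)/(1/456 + 854) - 532/(-4124) = ((4467*(1/3070))*(1/1472))/(1/456 + 854) - 532*(-1/4124) = ((4467/3070)*(1/1472))/(389425/456) + 133/1031 = (4467/4519040)*(456/389425) + 133/1031 = 254619/219978394000 + 133/1031 = 29257388914189/226797724214000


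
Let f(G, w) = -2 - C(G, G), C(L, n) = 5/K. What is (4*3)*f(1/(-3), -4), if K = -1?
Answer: 36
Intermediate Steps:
C(L, n) = -5 (C(L, n) = 5/(-1) = 5*(-1) = -5)
f(G, w) = 3 (f(G, w) = -2 - 1*(-5) = -2 + 5 = 3)
(4*3)*f(1/(-3), -4) = (4*3)*3 = 12*3 = 36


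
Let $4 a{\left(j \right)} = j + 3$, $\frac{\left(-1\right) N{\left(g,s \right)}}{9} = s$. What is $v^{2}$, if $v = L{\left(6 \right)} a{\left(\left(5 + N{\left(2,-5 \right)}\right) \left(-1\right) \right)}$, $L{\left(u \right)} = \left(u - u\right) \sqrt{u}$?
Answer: $0$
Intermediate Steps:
$N{\left(g,s \right)} = - 9 s$
$L{\left(u \right)} = 0$ ($L{\left(u \right)} = 0 \sqrt{u} = 0$)
$a{\left(j \right)} = \frac{3}{4} + \frac{j}{4}$ ($a{\left(j \right)} = \frac{j + 3}{4} = \frac{3 + j}{4} = \frac{3}{4} + \frac{j}{4}$)
$v = 0$ ($v = 0 \left(\frac{3}{4} + \frac{\left(5 - -45\right) \left(-1\right)}{4}\right) = 0 \left(\frac{3}{4} + \frac{\left(5 + 45\right) \left(-1\right)}{4}\right) = 0 \left(\frac{3}{4} + \frac{50 \left(-1\right)}{4}\right) = 0 \left(\frac{3}{4} + \frac{1}{4} \left(-50\right)\right) = 0 \left(\frac{3}{4} - \frac{25}{2}\right) = 0 \left(- \frac{47}{4}\right) = 0$)
$v^{2} = 0^{2} = 0$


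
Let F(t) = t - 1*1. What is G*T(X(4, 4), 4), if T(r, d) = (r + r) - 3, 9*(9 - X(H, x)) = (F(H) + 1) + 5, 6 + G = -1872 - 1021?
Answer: -37687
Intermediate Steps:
F(t) = -1 + t (F(t) = t - 1 = -1 + t)
G = -2899 (G = -6 + (-1872 - 1021) = -6 - 2893 = -2899)
X(H, x) = 76/9 - H/9 (X(H, x) = 9 - (((-1 + H) + 1) + 5)/9 = 9 - (H + 5)/9 = 9 - (5 + H)/9 = 9 + (-5/9 - H/9) = 76/9 - H/9)
T(r, d) = -3 + 2*r (T(r, d) = 2*r - 3 = -3 + 2*r)
G*T(X(4, 4), 4) = -2899*(-3 + 2*(76/9 - ⅑*4)) = -2899*(-3 + 2*(76/9 - 4/9)) = -2899*(-3 + 2*8) = -2899*(-3 + 16) = -2899*13 = -37687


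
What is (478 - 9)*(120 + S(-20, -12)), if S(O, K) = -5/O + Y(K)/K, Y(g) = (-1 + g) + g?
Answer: 172123/3 ≈ 57374.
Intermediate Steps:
Y(g) = -1 + 2*g
S(O, K) = -5/O + (-1 + 2*K)/K
(478 - 9)*(120 + S(-20, -12)) = (478 - 9)*(120 + (2 - 1/(-12) - 5/(-20))) = 469*(120 + (2 - 1*(-1/12) - 5*(-1/20))) = 469*(120 + (2 + 1/12 + ¼)) = 469*(120 + 7/3) = 469*(367/3) = 172123/3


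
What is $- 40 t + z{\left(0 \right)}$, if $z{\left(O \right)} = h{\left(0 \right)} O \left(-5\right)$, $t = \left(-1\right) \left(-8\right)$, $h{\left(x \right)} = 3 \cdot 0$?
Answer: $-320$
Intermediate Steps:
$h{\left(x \right)} = 0$
$t = 8$
$z{\left(O \right)} = 0$ ($z{\left(O \right)} = 0 O \left(-5\right) = 0 \left(-5\right) = 0$)
$- 40 t + z{\left(0 \right)} = \left(-40\right) 8 + 0 = -320 + 0 = -320$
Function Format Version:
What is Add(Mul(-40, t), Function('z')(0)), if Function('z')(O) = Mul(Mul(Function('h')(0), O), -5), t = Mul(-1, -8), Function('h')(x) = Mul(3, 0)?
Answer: -320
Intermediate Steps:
Function('h')(x) = 0
t = 8
Function('z')(O) = 0 (Function('z')(O) = Mul(Mul(0, O), -5) = Mul(0, -5) = 0)
Add(Mul(-40, t), Function('z')(0)) = Add(Mul(-40, 8), 0) = Add(-320, 0) = -320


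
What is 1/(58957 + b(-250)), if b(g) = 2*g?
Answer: 1/58457 ≈ 1.7107e-5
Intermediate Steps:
1/(58957 + b(-250)) = 1/(58957 + 2*(-250)) = 1/(58957 - 500) = 1/58457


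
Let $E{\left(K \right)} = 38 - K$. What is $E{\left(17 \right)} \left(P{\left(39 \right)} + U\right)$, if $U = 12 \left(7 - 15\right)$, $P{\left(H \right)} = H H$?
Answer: $29925$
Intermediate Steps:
$P{\left(H \right)} = H^{2}$
$U = -96$ ($U = 12 \left(-8\right) = -96$)
$E{\left(17 \right)} \left(P{\left(39 \right)} + U\right) = \left(38 - 17\right) \left(39^{2} - 96\right) = \left(38 - 17\right) \left(1521 - 96\right) = 21 \cdot 1425 = 29925$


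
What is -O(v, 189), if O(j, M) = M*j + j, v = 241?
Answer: -45790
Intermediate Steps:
O(j, M) = j + M*j
-O(v, 189) = -241*(1 + 189) = -241*190 = -1*45790 = -45790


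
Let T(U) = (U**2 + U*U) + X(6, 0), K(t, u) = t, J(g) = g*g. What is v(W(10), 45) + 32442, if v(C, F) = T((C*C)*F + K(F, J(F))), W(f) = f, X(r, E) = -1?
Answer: 41346491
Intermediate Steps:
J(g) = g**2
T(U) = -1 + 2*U**2 (T(U) = (U**2 + U*U) - 1 = (U**2 + U**2) - 1 = 2*U**2 - 1 = -1 + 2*U**2)
v(C, F) = -1 + 2*(F + F*C**2)**2 (v(C, F) = -1 + 2*((C*C)*F + F)**2 = -1 + 2*(C**2*F + F)**2 = -1 + 2*(F*C**2 + F)**2 = -1 + 2*(F + F*C**2)**2)
v(W(10), 45) + 32442 = (-1 + 2*45**2*(1 + 10**2)**2) + 32442 = (-1 + 2*2025*(1 + 100)**2) + 32442 = (-1 + 2*2025*101**2) + 32442 = (-1 + 2*2025*10201) + 32442 = (-1 + 41314050) + 32442 = 41314049 + 32442 = 41346491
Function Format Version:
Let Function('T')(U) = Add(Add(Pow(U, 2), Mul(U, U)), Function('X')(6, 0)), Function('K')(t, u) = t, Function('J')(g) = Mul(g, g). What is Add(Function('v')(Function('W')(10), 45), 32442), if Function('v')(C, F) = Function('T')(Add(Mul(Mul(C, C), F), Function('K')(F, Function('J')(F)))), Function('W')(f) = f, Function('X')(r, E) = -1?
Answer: 41346491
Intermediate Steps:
Function('J')(g) = Pow(g, 2)
Function('T')(U) = Add(-1, Mul(2, Pow(U, 2))) (Function('T')(U) = Add(Add(Pow(U, 2), Mul(U, U)), -1) = Add(Add(Pow(U, 2), Pow(U, 2)), -1) = Add(Mul(2, Pow(U, 2)), -1) = Add(-1, Mul(2, Pow(U, 2))))
Function('v')(C, F) = Add(-1, Mul(2, Pow(Add(F, Mul(F, Pow(C, 2))), 2))) (Function('v')(C, F) = Add(-1, Mul(2, Pow(Add(Mul(Mul(C, C), F), F), 2))) = Add(-1, Mul(2, Pow(Add(Mul(Pow(C, 2), F), F), 2))) = Add(-1, Mul(2, Pow(Add(Mul(F, Pow(C, 2)), F), 2))) = Add(-1, Mul(2, Pow(Add(F, Mul(F, Pow(C, 2))), 2))))
Add(Function('v')(Function('W')(10), 45), 32442) = Add(Add(-1, Mul(2, Pow(45, 2), Pow(Add(1, Pow(10, 2)), 2))), 32442) = Add(Add(-1, Mul(2, 2025, Pow(Add(1, 100), 2))), 32442) = Add(Add(-1, Mul(2, 2025, Pow(101, 2))), 32442) = Add(Add(-1, Mul(2, 2025, 10201)), 32442) = Add(Add(-1, 41314050), 32442) = Add(41314049, 32442) = 41346491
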